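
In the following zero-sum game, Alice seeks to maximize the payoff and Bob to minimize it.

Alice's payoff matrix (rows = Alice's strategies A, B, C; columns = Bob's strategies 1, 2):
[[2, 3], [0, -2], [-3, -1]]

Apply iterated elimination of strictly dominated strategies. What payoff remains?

2

Row C is strictly dominated by row A (2>-3, 3>-1); eliminate C.
Row B is strictly dominated by row A (2>0, 3>-2); eliminate B.
Column 2 is strictly dominated by 1 for Bob (2<3); eliminate 2.
Only (A, 1) remains, with payoff 2.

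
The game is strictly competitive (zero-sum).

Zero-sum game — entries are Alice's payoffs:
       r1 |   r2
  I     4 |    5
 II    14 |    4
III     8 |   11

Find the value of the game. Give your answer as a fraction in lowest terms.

Row I is strictly dominated by row III, so Alice never plays it.
The remaining 2×2 game on (II, III) × (r1, r2) has no saddle point. Let Alice play II with probability p; indifference gives 14p + 8(1−p) = 4p + 11(1−p), so p = 3/13.
Similarly Bob's optimal q on r1 is 7/13, and the value is 14·(7/13) + (4)·(6/13) = 122/13.

122/13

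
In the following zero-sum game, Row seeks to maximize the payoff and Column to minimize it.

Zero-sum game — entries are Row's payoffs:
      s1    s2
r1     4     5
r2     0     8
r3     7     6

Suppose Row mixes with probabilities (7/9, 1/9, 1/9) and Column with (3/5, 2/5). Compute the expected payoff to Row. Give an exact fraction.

203/45

Against (3/5, 2/5), each row's expected payoff is r1: 22/5; r2: 16/5; r3: 33/5.
Taking the (7/9, 1/9, 1/9)-weighted average: (7/9)·(22/5) + (1/9)·(16/5) + (1/9)·(33/5) = 203/45.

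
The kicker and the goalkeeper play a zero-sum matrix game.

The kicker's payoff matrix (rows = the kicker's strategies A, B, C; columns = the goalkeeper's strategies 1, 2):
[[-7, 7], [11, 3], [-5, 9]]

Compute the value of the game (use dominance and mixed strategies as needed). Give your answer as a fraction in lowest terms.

57/11

Row A is strictly dominated by row C, so the kicker never plays it.
The remaining 2×2 game on (B, C) × (1, 2) has no saddle point. Let the kicker play B with probability p; indifference gives 11p − 5(1−p) = 3p + 9(1−p), so p = 7/11.
Similarly the goalkeeper's optimal q on 1 is 3/11, and the value is 11·(3/11) + (3)·(8/11) = 57/11.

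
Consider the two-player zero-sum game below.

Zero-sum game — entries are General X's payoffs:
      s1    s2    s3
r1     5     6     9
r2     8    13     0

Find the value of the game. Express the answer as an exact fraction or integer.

6

Column s2 is strictly dominated by s1 for General Y (it gives General X more in every row).
The remaining 2×2 game on (r1, r2) × (s1, s3) has no saddle point. Let General X play r1 with probability p; indifference gives 5p + 8(1−p) = 9p, so p = 2/3.
Similarly General Y's optimal q on s1 is 3/4, and the value is 5·(3/4) + (9)·(1/4) = 6.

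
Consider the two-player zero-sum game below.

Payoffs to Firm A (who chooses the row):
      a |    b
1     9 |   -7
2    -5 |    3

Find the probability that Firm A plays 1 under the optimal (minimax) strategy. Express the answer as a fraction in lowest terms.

1/3

Row minima are -7 and -5, so Firm A's maximin is -5; column maxima are 9 and 3, so Firm B's minimax is 3. These differ, so the equilibrium is in mixed strategies.
Let Firm A play 1 with probability p. Firm B is indifferent when 9p − 5(1−p) = −7p + 3(1−p), giving p = 1/3.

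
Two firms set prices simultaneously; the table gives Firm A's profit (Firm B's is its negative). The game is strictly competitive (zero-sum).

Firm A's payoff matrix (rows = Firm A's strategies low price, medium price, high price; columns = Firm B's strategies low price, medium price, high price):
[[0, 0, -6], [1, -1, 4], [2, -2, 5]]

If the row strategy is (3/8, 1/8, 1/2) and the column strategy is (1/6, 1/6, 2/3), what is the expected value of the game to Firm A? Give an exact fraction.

1/2

Against (1/6, 1/6, 2/3), each row's expected payoff is low price: -4; medium price: 8/3; high price: 10/3.
Taking the (3/8, 1/8, 1/2)-weighted average: (3/8)·(-4) + (1/8)·(8/3) + (1/2)·(10/3) = 1/2.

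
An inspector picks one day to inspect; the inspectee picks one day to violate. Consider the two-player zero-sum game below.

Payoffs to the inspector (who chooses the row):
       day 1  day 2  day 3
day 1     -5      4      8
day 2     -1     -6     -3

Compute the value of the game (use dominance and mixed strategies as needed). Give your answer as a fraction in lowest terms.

-17/7

Column day 3 is strictly dominated by day 2 for the inspectee (it gives the inspector more in every row).
The remaining 2×2 game on (day 1, day 2) × (day 1, day 2) has no saddle point. Let the inspector play day 1 with probability p; indifference gives −5p − (1−p) = 4p − 6(1−p), so p = 5/14.
Similarly the inspectee's optimal q on day 1 is 5/7, and the value is -5·(5/7) + (4)·(2/7) = -17/7.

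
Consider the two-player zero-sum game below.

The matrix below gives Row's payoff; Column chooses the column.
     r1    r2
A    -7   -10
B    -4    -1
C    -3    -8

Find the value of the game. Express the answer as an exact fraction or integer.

-29/8

Row A is strictly dominated by row C, so Row never plays it.
The remaining 2×2 game on (B, C) × (r1, r2) has no saddle point. Let Row play B with probability p; indifference gives −4p − 3(1−p) = −p − 8(1−p), so p = 5/8.
Similarly Column's optimal q on r1 is 7/8, and the value is -4·(7/8) + (-1)·(1/8) = -29/8.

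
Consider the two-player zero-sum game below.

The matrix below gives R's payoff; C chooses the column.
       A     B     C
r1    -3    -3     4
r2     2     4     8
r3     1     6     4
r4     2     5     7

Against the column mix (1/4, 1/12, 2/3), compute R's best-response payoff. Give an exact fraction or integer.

37/6

r1: (-3)·(1/4) + (-3)·(1/12) + (4)·(2/3) = 5/3.
r2: (2)·(1/4) + (4)·(1/12) + (8)·(2/3) = 37/6.
r3: (1)·(1/4) + (6)·(1/12) + (4)·(2/3) = 41/12.
r4: (2)·(1/4) + (5)·(1/12) + (7)·(2/3) = 67/12.
The best pure response is r2 with expected payoff 37/6.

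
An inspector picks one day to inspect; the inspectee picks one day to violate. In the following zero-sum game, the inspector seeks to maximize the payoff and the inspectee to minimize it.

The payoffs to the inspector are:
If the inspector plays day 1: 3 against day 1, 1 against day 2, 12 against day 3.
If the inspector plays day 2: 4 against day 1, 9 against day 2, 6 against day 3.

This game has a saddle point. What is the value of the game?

Row minima: 1, 4 → the inspector's maximin is 4.
Column maxima: 4, 9, 12 → the inspectee's minimax is 4.
They coincide at (day 2, day 1), so the value is 4.

4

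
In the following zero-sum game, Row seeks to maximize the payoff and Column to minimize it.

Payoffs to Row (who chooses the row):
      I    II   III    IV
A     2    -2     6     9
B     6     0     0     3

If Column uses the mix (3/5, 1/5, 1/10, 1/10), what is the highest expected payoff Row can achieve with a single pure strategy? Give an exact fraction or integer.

39/10

A: (2)·(3/5) + (-2)·(1/5) + (6)·(1/10) + (9)·(1/10) = 23/10.
B: (6)·(3/5) + (0)·(1/5) + (0)·(1/10) + (3)·(1/10) = 39/10.
The best pure response is B with expected payoff 39/10.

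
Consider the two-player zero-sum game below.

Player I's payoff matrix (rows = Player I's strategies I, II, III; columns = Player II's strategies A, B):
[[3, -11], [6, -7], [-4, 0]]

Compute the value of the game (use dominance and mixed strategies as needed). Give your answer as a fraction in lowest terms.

Row I is strictly dominated by row II, so Player I never plays it.
The remaining 2×2 game on (II, III) × (A, B) has no saddle point. Let Player I play II with probability p; indifference gives 6p − 4(1−p) = −7p, so p = 4/17.
Similarly Player II's optimal q on A is 7/17, and the value is 6·(7/17) + (-7)·(10/17) = -28/17.

-28/17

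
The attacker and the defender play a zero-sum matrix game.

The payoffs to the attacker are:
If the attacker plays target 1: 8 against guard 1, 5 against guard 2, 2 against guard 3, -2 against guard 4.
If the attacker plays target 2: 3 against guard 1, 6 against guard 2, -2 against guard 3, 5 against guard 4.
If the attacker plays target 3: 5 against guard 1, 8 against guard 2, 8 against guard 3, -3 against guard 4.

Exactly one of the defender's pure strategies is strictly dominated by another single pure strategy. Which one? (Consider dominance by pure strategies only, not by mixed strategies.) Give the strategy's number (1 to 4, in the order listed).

2

The defender prefers columns that give the attacker less. Compare guard 2 with guard 4: -2 < 5, 5 < 6, -3 < 8.
So guard 4 strictly dominates guard 2 for the defender; guard 2 is strictly dominated.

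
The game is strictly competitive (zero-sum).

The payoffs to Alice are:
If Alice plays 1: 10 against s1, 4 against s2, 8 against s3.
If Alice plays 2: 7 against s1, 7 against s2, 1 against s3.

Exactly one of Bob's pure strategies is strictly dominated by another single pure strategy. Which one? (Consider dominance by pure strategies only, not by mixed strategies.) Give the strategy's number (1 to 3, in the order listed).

Bob prefers columns that give Alice less. Compare s1 with s3: 8 < 10, 1 < 7.
So s3 strictly dominates s1 for Bob; s1 is strictly dominated.

1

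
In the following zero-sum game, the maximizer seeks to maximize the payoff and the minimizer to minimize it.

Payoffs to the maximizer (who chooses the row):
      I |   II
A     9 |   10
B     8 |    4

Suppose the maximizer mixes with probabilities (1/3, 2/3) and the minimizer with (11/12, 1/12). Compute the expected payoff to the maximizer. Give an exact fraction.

Against (11/12, 1/12), each row's expected payoff is A: 109/12; B: 23/3.
Taking the (1/3, 2/3)-weighted average: (1/3)·(109/12) + (2/3)·(23/3) = 293/36.

293/36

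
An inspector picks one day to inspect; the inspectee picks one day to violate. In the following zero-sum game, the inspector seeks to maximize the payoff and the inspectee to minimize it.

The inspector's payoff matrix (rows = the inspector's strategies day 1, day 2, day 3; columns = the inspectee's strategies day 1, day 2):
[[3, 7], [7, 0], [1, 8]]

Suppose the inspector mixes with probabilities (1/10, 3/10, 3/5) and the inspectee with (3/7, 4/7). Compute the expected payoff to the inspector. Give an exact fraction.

31/7

Against (3/7, 4/7), each row's expected payoff is day 1: 37/7; day 2: 3; day 3: 5.
Taking the (1/10, 3/10, 3/5)-weighted average: (1/10)·(37/7) + (3/10)·(3) + (3/5)·(5) = 31/7.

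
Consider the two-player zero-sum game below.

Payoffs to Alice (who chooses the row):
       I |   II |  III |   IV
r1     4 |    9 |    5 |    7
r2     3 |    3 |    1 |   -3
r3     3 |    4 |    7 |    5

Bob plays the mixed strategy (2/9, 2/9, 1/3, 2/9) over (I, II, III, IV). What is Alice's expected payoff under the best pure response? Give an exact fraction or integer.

r1: (4)·(2/9) + (9)·(2/9) + (5)·(1/3) + (7)·(2/9) = 55/9.
r2: (3)·(2/9) + (3)·(2/9) + (1)·(1/3) + (-3)·(2/9) = 1.
r3: (3)·(2/9) + (4)·(2/9) + (7)·(1/3) + (5)·(2/9) = 5.
The best pure response is r1 with expected payoff 55/9.

55/9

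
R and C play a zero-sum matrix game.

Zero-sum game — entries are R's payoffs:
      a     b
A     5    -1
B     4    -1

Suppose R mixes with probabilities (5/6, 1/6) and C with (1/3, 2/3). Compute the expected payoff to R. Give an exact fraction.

17/18

Against (1/3, 2/3), each row's expected payoff is A: 1; B: 2/3.
Taking the (5/6, 1/6)-weighted average: (5/6)·(1) + (1/6)·(2/3) = 17/18.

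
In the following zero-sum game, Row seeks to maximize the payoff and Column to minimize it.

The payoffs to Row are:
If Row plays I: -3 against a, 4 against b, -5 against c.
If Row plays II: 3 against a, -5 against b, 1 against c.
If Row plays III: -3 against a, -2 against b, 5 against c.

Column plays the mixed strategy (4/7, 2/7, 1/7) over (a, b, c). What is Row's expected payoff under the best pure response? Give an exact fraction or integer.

I: (-3)·(4/7) + (4)·(2/7) + (-5)·(1/7) = -9/7.
II: (3)·(4/7) + (-5)·(2/7) + (1)·(1/7) = 3/7.
III: (-3)·(4/7) + (-2)·(2/7) + (5)·(1/7) = -11/7.
The best pure response is II with expected payoff 3/7.

3/7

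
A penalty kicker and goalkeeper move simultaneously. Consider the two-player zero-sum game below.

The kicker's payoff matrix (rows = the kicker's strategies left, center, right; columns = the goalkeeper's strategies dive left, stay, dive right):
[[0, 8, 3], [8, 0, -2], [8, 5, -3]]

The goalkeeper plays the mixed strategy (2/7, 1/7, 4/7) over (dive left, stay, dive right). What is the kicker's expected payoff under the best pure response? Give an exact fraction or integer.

20/7

left: (0)·(2/7) + (8)·(1/7) + (3)·(4/7) = 20/7.
center: (8)·(2/7) + (0)·(1/7) + (-2)·(4/7) = 8/7.
right: (8)·(2/7) + (5)·(1/7) + (-3)·(4/7) = 9/7.
The best pure response is left with expected payoff 20/7.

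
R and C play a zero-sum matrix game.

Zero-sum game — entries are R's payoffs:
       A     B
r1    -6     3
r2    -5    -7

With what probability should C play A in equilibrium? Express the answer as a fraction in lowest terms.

10/11

Row minima are -6 and -7, so R's maximin is -6; column maxima are -5 and 3, so C's minimax is -5. These differ, so the equilibrium is in mixed strategies.
Let C play A with probability q. R is indifferent when −6q + 3(1−q) = −5q − 7(1−q), giving q = 10/11.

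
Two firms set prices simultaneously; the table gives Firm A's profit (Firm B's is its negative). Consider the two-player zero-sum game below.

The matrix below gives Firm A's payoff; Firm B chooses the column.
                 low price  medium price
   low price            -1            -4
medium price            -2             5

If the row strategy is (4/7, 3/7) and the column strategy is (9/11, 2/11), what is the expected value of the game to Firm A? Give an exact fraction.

Against (9/11, 2/11), each row's expected payoff is low price: -17/11; medium price: -8/11.
Taking the (4/7, 3/7)-weighted average: (4/7)·(-17/11) + (3/7)·(-8/11) = -92/77.

-92/77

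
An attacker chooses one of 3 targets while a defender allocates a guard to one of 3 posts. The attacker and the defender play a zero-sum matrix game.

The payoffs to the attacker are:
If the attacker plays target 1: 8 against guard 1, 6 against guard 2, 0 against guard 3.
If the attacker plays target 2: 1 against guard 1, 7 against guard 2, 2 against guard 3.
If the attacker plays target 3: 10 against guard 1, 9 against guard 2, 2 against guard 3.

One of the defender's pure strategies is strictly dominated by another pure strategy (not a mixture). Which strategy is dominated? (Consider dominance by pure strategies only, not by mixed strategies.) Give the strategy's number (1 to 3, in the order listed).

2

The defender prefers columns that give the attacker less. Compare guard 2 with guard 3: 0 < 6, 2 < 7, 2 < 9.
So guard 3 strictly dominates guard 2 for the defender; guard 2 is strictly dominated.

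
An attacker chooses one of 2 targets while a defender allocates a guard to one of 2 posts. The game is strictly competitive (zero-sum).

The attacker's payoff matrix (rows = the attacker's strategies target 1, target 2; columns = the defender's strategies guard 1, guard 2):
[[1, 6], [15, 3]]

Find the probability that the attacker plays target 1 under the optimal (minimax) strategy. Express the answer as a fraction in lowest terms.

12/17

Row minima are 1 and 3, so the attacker's maximin is 3; column maxima are 15 and 6, so the defender's minimax is 6. These differ, so the equilibrium is in mixed strategies.
Let the attacker play target 1 with probability p. The defender is indifferent when p + 15(1−p) = 6p + 3(1−p), giving p = 12/17.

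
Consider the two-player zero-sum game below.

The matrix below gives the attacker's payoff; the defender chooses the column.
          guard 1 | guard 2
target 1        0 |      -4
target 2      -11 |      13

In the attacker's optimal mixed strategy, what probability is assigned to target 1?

Row minima are -4 and -11, so the attacker's maximin is -4; column maxima are 0 and 13, so the defender's minimax is 0. These differ, so the equilibrium is in mixed strategies.
Let the attacker play target 1 with probability p. The defender is indifferent when −11(1−p) = −4p + 13(1−p), giving p = 6/7.

6/7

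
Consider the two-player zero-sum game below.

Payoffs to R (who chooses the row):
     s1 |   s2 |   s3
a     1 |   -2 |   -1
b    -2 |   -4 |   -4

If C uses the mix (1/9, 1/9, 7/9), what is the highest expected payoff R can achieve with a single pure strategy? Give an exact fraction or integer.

a: (1)·(1/9) + (-2)·(1/9) + (-1)·(7/9) = -8/9.
b: (-2)·(1/9) + (-4)·(1/9) + (-4)·(7/9) = -34/9.
The best pure response is a with expected payoff -8/9.

-8/9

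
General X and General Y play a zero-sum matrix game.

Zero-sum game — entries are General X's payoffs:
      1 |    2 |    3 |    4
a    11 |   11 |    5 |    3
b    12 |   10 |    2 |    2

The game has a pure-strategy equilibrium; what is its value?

3

Row minima: 3, 2 → General X's maximin is 3.
Column maxima: 12, 11, 5, 3 → General Y's minimax is 3.
They coincide at (a, 4), so the value is 3.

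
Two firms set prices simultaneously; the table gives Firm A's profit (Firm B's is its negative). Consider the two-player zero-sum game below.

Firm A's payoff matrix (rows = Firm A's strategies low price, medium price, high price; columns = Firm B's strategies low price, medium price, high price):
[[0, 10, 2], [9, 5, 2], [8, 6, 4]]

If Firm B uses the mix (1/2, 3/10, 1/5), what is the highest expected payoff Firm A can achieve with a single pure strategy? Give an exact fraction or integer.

33/5

low price: (0)·(1/2) + (10)·(3/10) + (2)·(1/5) = 17/5.
medium price: (9)·(1/2) + (5)·(3/10) + (2)·(1/5) = 32/5.
high price: (8)·(1/2) + (6)·(3/10) + (4)·(1/5) = 33/5.
The best pure response is high price with expected payoff 33/5.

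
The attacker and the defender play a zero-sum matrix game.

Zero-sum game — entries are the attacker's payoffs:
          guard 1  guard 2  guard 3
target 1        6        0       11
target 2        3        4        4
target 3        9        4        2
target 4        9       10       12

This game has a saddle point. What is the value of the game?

9

Row minima: 0, 3, 2, 9 → the attacker's maximin is 9.
Column maxima: 9, 10, 12 → the defender's minimax is 9.
They coincide at (target 4, guard 1), so the value is 9.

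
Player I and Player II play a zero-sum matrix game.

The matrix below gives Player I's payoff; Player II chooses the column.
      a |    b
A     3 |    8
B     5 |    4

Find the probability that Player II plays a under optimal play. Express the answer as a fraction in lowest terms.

2/3

Row minima are 3 and 4, so Player I's maximin is 4; column maxima are 5 and 8, so Player II's minimax is 5. These differ, so the equilibrium is in mixed strategies.
Let Player II play a with probability q. Player I is indifferent when 3q + 8(1−q) = 5q + 4(1−q), giving q = 2/3.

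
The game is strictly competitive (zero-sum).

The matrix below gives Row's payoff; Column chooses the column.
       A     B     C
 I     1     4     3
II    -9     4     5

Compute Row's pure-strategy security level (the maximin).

1

The worst-case payoff for each row is I: 1, II: -9.
The best of these is 1.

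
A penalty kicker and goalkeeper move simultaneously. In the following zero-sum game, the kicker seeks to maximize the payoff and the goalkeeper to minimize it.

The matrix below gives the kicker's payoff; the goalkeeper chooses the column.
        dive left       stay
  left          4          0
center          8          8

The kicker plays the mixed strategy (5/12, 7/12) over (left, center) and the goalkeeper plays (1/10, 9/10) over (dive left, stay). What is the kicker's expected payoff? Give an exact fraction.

29/6

Against (1/10, 9/10), each row's expected payoff is left: 2/5; center: 8.
Taking the (5/12, 7/12)-weighted average: (5/12)·(2/5) + (7/12)·(8) = 29/6.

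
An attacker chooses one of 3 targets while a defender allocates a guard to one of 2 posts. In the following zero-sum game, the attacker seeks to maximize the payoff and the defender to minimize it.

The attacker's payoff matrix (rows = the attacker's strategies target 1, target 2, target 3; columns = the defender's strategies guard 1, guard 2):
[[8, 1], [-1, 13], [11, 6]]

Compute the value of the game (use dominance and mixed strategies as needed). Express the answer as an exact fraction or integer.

149/19

Row target 1 is strictly dominated by row target 3, so the attacker never plays it.
The remaining 2×2 game on (target 2, target 3) × (guard 1, guard 2) has no saddle point. Let the attacker play target 2 with probability p; indifference gives −p + 11(1−p) = 13p + 6(1−p), so p = 5/19.
Similarly the defender's optimal q on guard 1 is 7/19, and the value is -1·(7/19) + (13)·(12/19) = 149/19.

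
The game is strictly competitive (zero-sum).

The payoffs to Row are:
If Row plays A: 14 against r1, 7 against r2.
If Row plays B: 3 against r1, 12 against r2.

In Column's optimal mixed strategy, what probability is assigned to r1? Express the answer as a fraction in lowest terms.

Row minima are 7 and 3, so Row's maximin is 7; column maxima are 14 and 12, so Column's minimax is 12. These differ, so the equilibrium is in mixed strategies.
Let Column play r1 with probability q. Row is indifferent when 14q + 7(1−q) = 3q + 12(1−q), giving q = 5/16.

5/16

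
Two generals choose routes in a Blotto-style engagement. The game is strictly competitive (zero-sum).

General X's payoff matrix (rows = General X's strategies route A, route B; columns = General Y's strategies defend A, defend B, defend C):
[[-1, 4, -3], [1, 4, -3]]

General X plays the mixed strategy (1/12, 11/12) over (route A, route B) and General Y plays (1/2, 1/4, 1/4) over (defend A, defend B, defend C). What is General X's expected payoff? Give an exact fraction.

Against (1/2, 1/4, 1/4), each row's expected payoff is route A: -1/4; route B: 3/4.
Taking the (1/12, 11/12)-weighted average: (1/12)·(-1/4) + (11/12)·(3/4) = 2/3.

2/3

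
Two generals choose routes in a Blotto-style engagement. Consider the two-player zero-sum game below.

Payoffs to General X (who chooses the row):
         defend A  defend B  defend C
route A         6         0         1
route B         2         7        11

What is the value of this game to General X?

42/11

Column defend C is strictly dominated by defend B for General Y (it gives General X more in every row).
The remaining 2×2 game on (route A, route B) × (defend A, defend B) has no saddle point. Let General X play route A with probability p; indifference gives 6p + 2(1−p) = 7(1−p), so p = 5/11.
Similarly General Y's optimal q on defend A is 7/11, and the value is 6·(7/11) + (0)·(4/11) = 42/11.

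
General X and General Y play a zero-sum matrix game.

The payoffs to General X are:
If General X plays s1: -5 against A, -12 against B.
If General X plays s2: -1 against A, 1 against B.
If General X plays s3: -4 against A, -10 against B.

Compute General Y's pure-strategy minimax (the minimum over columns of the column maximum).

The worst case (largest entry) in each column is A: -1, B: 1.
The best (smallest) of these is -1.

-1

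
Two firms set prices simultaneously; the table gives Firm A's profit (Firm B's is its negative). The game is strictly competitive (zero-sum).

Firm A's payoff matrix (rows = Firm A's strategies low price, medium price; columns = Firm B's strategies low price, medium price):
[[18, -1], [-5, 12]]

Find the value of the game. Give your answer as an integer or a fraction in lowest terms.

211/36

Row minima are -1 and -5, so Firm A's maximin is -1; column maxima are 18 and 12, so Firm B's minimax is 12. These differ, so the equilibrium is in mixed strategies.
Let Firm A play low price with probability p. Firm B is indifferent when 18p − 5(1−p) = −p + 12(1−p), giving p = 17/36.
Let Firm B play low price with probability q. Firm A is indifferent when 18q − (1−q) = −5q + 12(1−q), giving q = 13/36.
The value is 18·(13/36) + (-1)·(23/36) = 211/36.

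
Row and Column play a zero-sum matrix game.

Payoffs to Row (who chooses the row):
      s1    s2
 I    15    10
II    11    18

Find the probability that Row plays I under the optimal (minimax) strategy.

7/12

Row minima are 10 and 11, so Row's maximin is 11; column maxima are 15 and 18, so Column's minimax is 15. These differ, so the equilibrium is in mixed strategies.
Let Row play I with probability p. Column is indifferent when 15p + 11(1−p) = 10p + 18(1−p), giving p = 7/12.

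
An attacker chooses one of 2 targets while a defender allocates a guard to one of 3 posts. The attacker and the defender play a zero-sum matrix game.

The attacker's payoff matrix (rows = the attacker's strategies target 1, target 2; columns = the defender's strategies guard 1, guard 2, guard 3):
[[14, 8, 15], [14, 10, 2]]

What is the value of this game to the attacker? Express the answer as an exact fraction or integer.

Column guard 1 is strictly dominated by guard 2 for the defender (it gives the attacker more in every row).
The remaining 2×2 game on (target 1, target 2) × (guard 2, guard 3) has no saddle point. Let the attacker play target 1 with probability p; indifference gives 8p + 10(1−p) = 15p + 2(1−p), so p = 8/15.
Similarly the defender's optimal q on guard 2 is 13/15, and the value is 8·(13/15) + (15)·(2/15) = 134/15.

134/15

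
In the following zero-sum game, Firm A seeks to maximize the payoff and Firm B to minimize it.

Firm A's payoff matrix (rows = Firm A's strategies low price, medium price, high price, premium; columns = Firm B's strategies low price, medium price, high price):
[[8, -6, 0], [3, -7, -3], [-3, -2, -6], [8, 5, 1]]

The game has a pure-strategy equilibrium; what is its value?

Row minima: -6, -7, -6, 1 → Firm A's maximin is 1.
Column maxima: 8, 5, 1 → Firm B's minimax is 1.
They coincide at (premium, high price), so the value is 1.

1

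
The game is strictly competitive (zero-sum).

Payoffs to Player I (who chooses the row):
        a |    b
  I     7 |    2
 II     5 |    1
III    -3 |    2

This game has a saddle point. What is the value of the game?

Row minima: 2, 1, -3 → Player I's maximin is 2.
Column maxima: 7, 2 → Player II's minimax is 2.
They coincide at (I, b), so the value is 2.

2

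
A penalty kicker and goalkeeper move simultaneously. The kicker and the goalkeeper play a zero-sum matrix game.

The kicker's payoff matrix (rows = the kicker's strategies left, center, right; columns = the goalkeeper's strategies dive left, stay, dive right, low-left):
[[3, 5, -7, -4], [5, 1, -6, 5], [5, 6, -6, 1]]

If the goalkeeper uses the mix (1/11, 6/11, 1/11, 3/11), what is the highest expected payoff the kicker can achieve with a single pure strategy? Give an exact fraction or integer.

38/11

left: (3)·(1/11) + (5)·(6/11) + (-7)·(1/11) + (-4)·(3/11) = 14/11.
center: (5)·(1/11) + (1)·(6/11) + (-6)·(1/11) + (5)·(3/11) = 20/11.
right: (5)·(1/11) + (6)·(6/11) + (-6)·(1/11) + (1)·(3/11) = 38/11.
The best pure response is right with expected payoff 38/11.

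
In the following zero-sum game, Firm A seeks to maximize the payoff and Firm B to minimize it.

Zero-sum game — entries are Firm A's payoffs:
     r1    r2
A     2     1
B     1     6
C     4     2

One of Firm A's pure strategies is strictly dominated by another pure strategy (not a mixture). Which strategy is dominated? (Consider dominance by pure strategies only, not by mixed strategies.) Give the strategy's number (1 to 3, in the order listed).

Compare A with C: 4 > 2, 2 > 1.
So C strictly dominates A for Firm A; A is strictly dominated.

1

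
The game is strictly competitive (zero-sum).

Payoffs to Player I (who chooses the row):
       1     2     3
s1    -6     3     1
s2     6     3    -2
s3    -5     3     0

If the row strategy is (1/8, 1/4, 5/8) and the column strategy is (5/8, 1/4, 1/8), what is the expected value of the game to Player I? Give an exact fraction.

-25/32

Against (5/8, 1/4, 1/8), each row's expected payoff is s1: -23/8; s2: 17/4; s3: -19/8.
Taking the (1/8, 1/4, 5/8)-weighted average: (1/8)·(-23/8) + (1/4)·(17/4) + (5/8)·(-19/8) = -25/32.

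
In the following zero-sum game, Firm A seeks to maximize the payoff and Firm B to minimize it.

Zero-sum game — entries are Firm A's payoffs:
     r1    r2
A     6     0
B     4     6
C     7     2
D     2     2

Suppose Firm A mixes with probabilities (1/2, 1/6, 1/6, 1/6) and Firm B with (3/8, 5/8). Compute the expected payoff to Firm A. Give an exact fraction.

Against (3/8, 5/8), each row's expected payoff is A: 9/4; B: 21/4; C: 31/8; D: 2.
Taking the (1/2, 1/6, 1/6, 1/6)-weighted average: (1/2)·(9/4) + (1/6)·(21/4) + (1/6)·(31/8) + (1/6)·(2) = 143/48.

143/48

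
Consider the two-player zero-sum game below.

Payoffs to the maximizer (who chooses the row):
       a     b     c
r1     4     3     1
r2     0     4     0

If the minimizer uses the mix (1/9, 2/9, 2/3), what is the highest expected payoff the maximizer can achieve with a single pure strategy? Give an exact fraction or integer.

r1: (4)·(1/9) + (3)·(2/9) + (1)·(2/3) = 16/9.
r2: (0)·(1/9) + (4)·(2/9) + (0)·(2/3) = 8/9.
The best pure response is r1 with expected payoff 16/9.

16/9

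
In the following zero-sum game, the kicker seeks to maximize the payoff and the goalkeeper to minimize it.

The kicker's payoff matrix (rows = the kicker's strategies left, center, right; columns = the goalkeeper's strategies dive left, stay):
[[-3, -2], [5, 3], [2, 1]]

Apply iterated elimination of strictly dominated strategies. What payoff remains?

Row left is strictly dominated by row center (5>-3, 3>-2); eliminate left.
Column dive left is strictly dominated by stay for the goalkeeper (3<5, 1<2); eliminate dive left.
Row right is strictly dominated by row center (3>1); eliminate right.
Only (center, stay) remains, with payoff 3.

3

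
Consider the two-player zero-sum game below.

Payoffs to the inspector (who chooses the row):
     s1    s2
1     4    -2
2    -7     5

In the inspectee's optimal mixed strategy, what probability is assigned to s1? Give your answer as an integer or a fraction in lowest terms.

Row minima are -2 and -7, so the inspector's maximin is -2; column maxima are 4 and 5, so the inspectee's minimax is 4. These differ, so the equilibrium is in mixed strategies.
Let the inspectee play s1 with probability q. The inspector is indifferent when 4q − 2(1−q) = −7q + 5(1−q), giving q = 7/18.

7/18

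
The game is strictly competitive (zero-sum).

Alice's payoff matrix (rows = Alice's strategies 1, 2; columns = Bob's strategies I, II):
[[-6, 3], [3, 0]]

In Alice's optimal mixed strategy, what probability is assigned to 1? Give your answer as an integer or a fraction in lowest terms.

Row minima are -6 and 0, so Alice's maximin is 0; column maxima are 3 and 3, so Bob's minimax is 3. These differ, so the equilibrium is in mixed strategies.
Let Alice play 1 with probability p. Bob is indifferent when −6p + 3(1−p) = 3p, giving p = 1/4.

1/4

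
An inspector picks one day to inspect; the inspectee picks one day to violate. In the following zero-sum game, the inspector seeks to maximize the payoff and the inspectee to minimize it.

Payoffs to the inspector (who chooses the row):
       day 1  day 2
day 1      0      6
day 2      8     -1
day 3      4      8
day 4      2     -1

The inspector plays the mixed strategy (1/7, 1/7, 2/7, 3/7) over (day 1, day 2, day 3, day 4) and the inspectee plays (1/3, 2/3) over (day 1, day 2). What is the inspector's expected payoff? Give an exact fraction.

Against (1/3, 2/3), each row's expected payoff is day 1: 4; day 2: 2; day 3: 20/3; day 4: 0.
Taking the (1/7, 1/7, 2/7, 3/7)-weighted average: (1/7)·(4) + (1/7)·(2) + (2/7)·(20/3) + (3/7)·(0) = 58/21.

58/21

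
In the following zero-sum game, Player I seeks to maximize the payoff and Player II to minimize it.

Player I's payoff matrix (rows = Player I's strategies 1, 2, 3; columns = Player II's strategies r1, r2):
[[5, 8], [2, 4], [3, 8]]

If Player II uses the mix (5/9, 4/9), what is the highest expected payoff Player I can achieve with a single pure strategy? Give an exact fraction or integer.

1: (5)·(5/9) + (8)·(4/9) = 19/3.
2: (2)·(5/9) + (4)·(4/9) = 26/9.
3: (3)·(5/9) + (8)·(4/9) = 47/9.
The best pure response is 1 with expected payoff 19/3.

19/3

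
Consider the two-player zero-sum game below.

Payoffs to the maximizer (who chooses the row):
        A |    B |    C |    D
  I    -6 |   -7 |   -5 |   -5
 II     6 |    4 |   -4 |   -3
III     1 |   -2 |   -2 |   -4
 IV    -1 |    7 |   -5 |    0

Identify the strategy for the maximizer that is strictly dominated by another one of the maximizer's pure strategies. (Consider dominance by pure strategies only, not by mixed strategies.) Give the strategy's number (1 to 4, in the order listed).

1

Compare I with II: 6 > -6, 4 > -7, -4 > -5, -3 > -5.
So II strictly dominates I for the maximizer; I is strictly dominated.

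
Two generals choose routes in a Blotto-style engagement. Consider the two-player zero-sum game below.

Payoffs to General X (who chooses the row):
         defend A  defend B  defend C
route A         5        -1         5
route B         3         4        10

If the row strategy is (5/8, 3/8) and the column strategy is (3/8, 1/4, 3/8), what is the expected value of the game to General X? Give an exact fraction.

Against (3/8, 1/4, 3/8), each row's expected payoff is route A: 7/2; route B: 47/8.
Taking the (5/8, 3/8)-weighted average: (5/8)·(7/2) + (3/8)·(47/8) = 281/64.

281/64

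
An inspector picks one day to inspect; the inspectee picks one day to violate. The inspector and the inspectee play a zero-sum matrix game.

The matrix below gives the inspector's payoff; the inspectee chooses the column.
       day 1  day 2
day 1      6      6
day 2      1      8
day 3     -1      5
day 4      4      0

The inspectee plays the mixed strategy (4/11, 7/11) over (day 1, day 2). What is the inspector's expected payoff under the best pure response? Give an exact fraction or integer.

6

day 1: (6)·(4/11) + (6)·(7/11) = 6.
day 2: (1)·(4/11) + (8)·(7/11) = 60/11.
day 3: (-1)·(4/11) + (5)·(7/11) = 31/11.
day 4: (4)·(4/11) + (0)·(7/11) = 16/11.
The best pure response is day 1 with expected payoff 6.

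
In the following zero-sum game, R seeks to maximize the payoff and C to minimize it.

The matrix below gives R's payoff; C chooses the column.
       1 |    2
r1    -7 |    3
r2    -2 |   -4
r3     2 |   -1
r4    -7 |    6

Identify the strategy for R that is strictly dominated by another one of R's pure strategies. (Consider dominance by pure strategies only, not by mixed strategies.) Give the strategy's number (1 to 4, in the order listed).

2

Compare r2 with r3: 2 > -2, -1 > -4.
So r3 strictly dominates r2 for R; r2 is strictly dominated.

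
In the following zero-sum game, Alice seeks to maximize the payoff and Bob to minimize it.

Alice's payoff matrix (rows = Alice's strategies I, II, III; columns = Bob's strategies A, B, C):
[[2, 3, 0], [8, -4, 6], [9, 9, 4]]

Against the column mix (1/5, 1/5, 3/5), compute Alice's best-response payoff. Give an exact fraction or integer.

I: (2)·(1/5) + (3)·(1/5) + (0)·(3/5) = 1.
II: (8)·(1/5) + (-4)·(1/5) + (6)·(3/5) = 22/5.
III: (9)·(1/5) + (9)·(1/5) + (4)·(3/5) = 6.
The best pure response is III with expected payoff 6.

6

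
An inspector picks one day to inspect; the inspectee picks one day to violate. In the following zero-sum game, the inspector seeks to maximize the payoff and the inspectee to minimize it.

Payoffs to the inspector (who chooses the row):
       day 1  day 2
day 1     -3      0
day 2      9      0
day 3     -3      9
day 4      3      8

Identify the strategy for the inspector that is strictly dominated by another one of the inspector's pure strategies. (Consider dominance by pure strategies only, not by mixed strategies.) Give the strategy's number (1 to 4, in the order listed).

1

Compare day 1 with day 4: 3 > -3, 8 > 0.
So day 4 strictly dominates day 1 for the inspector; day 1 is strictly dominated.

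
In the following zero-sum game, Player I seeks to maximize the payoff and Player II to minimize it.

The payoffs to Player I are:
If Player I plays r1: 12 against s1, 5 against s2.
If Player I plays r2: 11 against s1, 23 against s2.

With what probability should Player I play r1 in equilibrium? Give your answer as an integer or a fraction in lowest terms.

Row minima are 5 and 11, so Player I's maximin is 11; column maxima are 12 and 23, so Player II's minimax is 12. These differ, so the equilibrium is in mixed strategies.
Let Player I play r1 with probability p. Player II is indifferent when 12p + 11(1−p) = 5p + 23(1−p), giving p = 12/19.

12/19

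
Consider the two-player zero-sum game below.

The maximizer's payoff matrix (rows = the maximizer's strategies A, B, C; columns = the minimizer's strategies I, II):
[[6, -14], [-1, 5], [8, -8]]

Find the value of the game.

Row A is strictly dominated by row C, so the maximizer never plays it.
The remaining 2×2 game on (B, C) × (I, II) has no saddle point. Let the maximizer play B with probability p; indifference gives −p + 8(1−p) = 5p − 8(1−p), so p = 8/11.
Similarly the minimizer's optimal q on I is 13/22, and the value is -1·(13/22) + (5)·(9/22) = 16/11.

16/11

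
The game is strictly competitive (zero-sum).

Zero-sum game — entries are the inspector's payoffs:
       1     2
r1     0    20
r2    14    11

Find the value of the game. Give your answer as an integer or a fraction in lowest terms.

280/23

Row minima are 0 and 11, so the inspector's maximin is 11; column maxima are 14 and 20, so the inspectee's minimax is 14. These differ, so the equilibrium is in mixed strategies.
Let the inspector play r1 with probability p. The inspectee is indifferent when 14(1−p) = 20p + 11(1−p), giving p = 3/23.
Let the inspectee play 1 with probability q. The inspector is indifferent when 20(1−q) = 14q + 11(1−q), giving q = 9/23.
The value is 0·(9/23) + (20)·(14/23) = 280/23.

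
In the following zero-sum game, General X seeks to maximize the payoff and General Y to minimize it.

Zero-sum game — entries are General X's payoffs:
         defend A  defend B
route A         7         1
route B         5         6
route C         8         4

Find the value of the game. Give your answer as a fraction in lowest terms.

28/5

Row route A is strictly dominated by row route C, so General X never plays it.
The remaining 2×2 game on (route B, route C) × (defend A, defend B) has no saddle point. Let General X play route B with probability p; indifference gives 5p + 8(1−p) = 6p + 4(1−p), so p = 4/5.
Similarly General Y's optimal q on defend A is 2/5, and the value is 5·(2/5) + (6)·(3/5) = 28/5.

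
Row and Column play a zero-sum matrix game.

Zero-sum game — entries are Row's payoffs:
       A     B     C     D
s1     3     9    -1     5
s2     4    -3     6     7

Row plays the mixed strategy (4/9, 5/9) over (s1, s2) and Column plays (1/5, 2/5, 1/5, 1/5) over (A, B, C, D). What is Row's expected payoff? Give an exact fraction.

Against (1/5, 2/5, 1/5, 1/5), each row's expected payoff is s1: 5; s2: 11/5.
Taking the (4/9, 5/9)-weighted average: (4/9)·(5) + (5/9)·(11/5) = 31/9.

31/9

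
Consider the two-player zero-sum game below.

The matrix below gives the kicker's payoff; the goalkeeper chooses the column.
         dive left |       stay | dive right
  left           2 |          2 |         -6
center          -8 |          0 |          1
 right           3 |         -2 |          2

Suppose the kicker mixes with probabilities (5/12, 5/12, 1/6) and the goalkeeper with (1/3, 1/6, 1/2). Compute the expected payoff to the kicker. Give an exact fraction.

Against (1/3, 1/6, 1/2), each row's expected payoff is left: -2; center: -13/6; right: 5/3.
Taking the (5/12, 5/12, 1/6)-weighted average: (5/12)·(-2) + (5/12)·(-13/6) + (1/6)·(5/3) = -35/24.

-35/24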